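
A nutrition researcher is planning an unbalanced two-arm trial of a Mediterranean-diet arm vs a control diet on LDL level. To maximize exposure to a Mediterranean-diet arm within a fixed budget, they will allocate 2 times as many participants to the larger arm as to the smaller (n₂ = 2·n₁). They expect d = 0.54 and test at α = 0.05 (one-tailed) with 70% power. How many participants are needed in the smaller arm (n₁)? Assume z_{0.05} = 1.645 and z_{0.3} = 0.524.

With allocation ratio k = n₂/n₁ = 2, Var(x̄₁−x̄₂) = σ²(1/n₁ + 1/(k·n₁)) = σ²·(k+1)/(k·n₁).
So n₁ = (1 + 1/k)·((z_{α} + z_β)/d)² = 1.500 × (2.169/0.54)².
n₁ = 1.500 × 16.13 = 24.2.
Round up: n₁ = 25, giving n₂ = 2 × 25 = 50.

n₁ = 25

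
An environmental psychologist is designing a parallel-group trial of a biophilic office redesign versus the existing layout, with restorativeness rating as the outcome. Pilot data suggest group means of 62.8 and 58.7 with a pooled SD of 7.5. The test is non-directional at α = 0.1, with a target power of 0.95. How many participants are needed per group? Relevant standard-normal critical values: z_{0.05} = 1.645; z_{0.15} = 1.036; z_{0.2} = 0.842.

Cohen's d = |M₁ − M₂| / SD_pooled = |62.8 − 58.7| / 7.5 = 4.1 / 7.5 = 0.547.
For two independent groups with equal n: n = 2·((z_{α/2} + z_β) / d)².
z_{α/2} + z_β = 1.645 + 1.645 = 3.290.
n = 2 × (3.290 / 0.547)² = 2 × 6.015² = 2 × 36.18 = 72.4.
Round up to the next whole participant.

n = 73 per group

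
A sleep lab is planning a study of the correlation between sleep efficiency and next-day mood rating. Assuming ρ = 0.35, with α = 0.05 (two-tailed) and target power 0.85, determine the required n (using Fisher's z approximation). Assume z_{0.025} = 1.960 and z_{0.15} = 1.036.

Fisher's z: C = ½·ln((1+r)/(1−r)) = ½·ln(2.0769) = 0.3654.
n = ((z_{α/2} + z_β)/C)² + 3.
(1.960 + 1.036) / 0.3654 = 2.996 / 0.3654 = 8.199.
n = 8.199² + 3 = 67.23 + 3 = 70.2.
Round up.

n = 71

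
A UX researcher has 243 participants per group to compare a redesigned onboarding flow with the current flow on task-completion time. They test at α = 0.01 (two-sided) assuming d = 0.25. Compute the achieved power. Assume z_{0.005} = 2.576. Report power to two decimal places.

power ≈ 0.57

For two equal groups, power = Φ(d·√(n/2) − z_{α/2}).
d·√(n/2) = 0.25 × √(243/2) = 0.25 × 11.023 = 2.756.
z_β = 2.756 − 2.576 = 0.180.
Power = Φ(0.180) = 0.571.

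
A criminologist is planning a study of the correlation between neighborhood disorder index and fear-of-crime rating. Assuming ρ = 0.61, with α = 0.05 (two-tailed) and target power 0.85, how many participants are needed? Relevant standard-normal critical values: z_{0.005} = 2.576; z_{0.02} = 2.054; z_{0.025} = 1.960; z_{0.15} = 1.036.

n = 21

Fisher's z: C = ½·ln((1+r)/(1−r)) = ½·ln(4.1282) = 0.7089.
n = ((z_{α/2} + z_β)/C)² + 3.
(1.960 + 1.036) / 0.7089 = 2.996 / 0.7089 = 4.226.
n = 4.226² + 3 = 17.86 + 3 = 20.9.
Round up.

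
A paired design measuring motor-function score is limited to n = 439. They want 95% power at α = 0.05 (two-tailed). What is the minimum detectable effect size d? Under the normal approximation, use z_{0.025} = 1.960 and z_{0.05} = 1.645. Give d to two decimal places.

For a single sample (or paired design) of n = 439: d_min = (z_{α/2} + z_β)/√n.
z-sum = 1.960 + 1.645 = 3.605.
d_min = 3.605 / √439 = 3.605 / 20.952 = 0.172.

d_min ≈ 0.17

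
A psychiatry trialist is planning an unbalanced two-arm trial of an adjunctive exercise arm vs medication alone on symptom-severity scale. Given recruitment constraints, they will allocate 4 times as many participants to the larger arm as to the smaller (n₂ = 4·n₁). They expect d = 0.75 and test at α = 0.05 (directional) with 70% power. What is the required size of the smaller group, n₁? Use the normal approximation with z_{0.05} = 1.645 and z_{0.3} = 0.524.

With allocation ratio k = n₂/n₁ = 4, Var(x̄₁−x̄₂) = σ²(1/n₁ + 1/(k·n₁)) = σ²·(k+1)/(k·n₁).
So n₁ = (1 + 1/k)·((z_{α} + z_β)/d)² = 1.250 × (2.169/0.75)².
n₁ = 1.250 × 8.36 = 10.5.
Round up: n₁ = 11, giving n₂ = 4 × 11 = 44.

n₁ = 11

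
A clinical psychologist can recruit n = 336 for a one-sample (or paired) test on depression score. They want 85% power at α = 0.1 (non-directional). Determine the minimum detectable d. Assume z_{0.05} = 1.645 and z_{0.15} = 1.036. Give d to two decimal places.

For a single sample (or paired design) of n = 336: d_min = (z_{α/2} + z_β)/√n.
z-sum = 1.645 + 1.036 = 2.681.
d_min = 2.681 / √336 = 2.681 / 18.330 = 0.146.

d_min ≈ 0.15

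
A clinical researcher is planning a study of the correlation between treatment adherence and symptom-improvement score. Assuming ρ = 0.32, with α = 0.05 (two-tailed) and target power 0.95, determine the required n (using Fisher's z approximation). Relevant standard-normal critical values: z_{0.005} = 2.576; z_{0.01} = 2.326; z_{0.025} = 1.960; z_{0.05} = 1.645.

Fisher's z: C = ½·ln((1+r)/(1−r)) = ½·ln(1.9412) = 0.3316.
n = ((z_{α/2} + z_β)/C)² + 3.
(1.960 + 1.645) / 0.3316 = 3.605 / 0.3316 = 10.872.
n = 10.872² + 3 = 118.19 + 3 = 121.2.
Round up.

n = 122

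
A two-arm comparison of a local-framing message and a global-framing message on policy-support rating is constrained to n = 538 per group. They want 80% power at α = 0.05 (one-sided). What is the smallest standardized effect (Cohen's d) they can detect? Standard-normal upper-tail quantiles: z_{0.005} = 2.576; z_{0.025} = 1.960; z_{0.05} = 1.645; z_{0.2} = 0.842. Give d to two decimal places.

For two independent groups of n = 538 each: d_min = (z_{α} + z_β)·√(2/n).
z-sum = 1.645 + 0.842 = 2.487.
d_min = 2.487 × √(2/538) = 2.487 × 0.0610 = 0.152.

d_min ≈ 0.15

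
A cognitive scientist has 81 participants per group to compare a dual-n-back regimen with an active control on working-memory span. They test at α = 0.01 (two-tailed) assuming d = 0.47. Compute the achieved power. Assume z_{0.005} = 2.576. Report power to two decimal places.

For two equal groups, power = Φ(d·√(n/2) − z_{α/2}).
d·√(n/2) = 0.47 × √(81/2) = 0.47 × 6.364 = 2.991.
z_β = 2.991 − 2.576 = 0.415.
Power = Φ(0.415) = 0.661.

power ≈ 0.66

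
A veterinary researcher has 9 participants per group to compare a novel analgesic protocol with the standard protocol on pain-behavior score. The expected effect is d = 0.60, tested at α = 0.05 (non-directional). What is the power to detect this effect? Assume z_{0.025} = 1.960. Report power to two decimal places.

For two equal groups, power = Φ(d·√(n/2) − z_{α/2}).
d·√(n/2) = 0.60 × √(9/2) = 0.60 × 2.121 = 1.273.
z_β = 1.273 − 1.960 = -0.687.
Power = Φ(-0.687) = 0.246.

power ≈ 0.25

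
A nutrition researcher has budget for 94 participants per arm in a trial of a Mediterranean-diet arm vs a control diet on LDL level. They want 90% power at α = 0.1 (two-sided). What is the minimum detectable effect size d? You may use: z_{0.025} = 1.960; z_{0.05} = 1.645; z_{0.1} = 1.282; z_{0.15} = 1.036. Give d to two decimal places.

d_min ≈ 0.43

For two independent groups of n = 94 each: d_min = (z_{α/2} + z_β)·√(2/n).
z-sum = 1.645 + 1.282 = 2.927.
d_min = 2.927 × √(2/94) = 2.927 × 0.1459 = 0.427.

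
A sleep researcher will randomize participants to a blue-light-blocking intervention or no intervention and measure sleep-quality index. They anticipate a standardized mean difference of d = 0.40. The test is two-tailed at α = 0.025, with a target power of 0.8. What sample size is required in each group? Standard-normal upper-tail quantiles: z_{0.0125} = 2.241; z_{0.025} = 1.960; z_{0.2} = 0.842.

For two independent groups with equal n: n = 2·((z_{α/2} + z_β) / d)².
z_{α/2} + z_β = 2.241 + 0.842 = 3.083.
n = 2 × (3.083 / 0.40)² = 2 × 7.708² = 2 × 59.41 = 118.8.
Round up to the next whole participant.

n = 119 per group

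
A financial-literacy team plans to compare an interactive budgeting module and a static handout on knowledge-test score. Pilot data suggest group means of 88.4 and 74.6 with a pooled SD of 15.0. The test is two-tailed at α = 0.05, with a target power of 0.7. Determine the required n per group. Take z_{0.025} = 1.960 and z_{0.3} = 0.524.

n = 15 per group

Cohen's d = |M₁ − M₂| / SD_pooled = |88.4 − 74.6| / 15.0 = 13.8 / 15.0 = 0.920.
For two independent groups with equal n: n = 2·((z_{α/2} + z_β) / d)².
z_{α/2} + z_β = 1.960 + 0.524 = 2.484.
n = 2 × (2.484 / 0.920)² = 2 × 2.700² = 2 × 7.29 = 14.6.
Round up to the next whole participant.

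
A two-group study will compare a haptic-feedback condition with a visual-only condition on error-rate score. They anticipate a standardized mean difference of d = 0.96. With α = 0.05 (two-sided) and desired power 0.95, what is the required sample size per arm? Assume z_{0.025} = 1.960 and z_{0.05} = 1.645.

For two independent groups with equal n: n = 2·((z_{α/2} + z_β) / d)².
z_{α/2} + z_β = 1.960 + 1.645 = 3.605.
n = 2 × (3.605 / 0.96)² = 2 × 3.755² = 2 × 14.10 = 28.2.
Round up to the next whole participant.

n = 29 per group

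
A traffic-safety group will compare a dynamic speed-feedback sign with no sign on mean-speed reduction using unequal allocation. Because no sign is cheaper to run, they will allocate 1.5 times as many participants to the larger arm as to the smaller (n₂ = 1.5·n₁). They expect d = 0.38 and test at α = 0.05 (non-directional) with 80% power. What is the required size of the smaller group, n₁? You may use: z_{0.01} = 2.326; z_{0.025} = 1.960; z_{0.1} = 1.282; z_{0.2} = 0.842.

n₁ = 91

With allocation ratio k = n₂/n₁ = 1.5, Var(x̄₁−x̄₂) = σ²(1/n₁ + 1/(k·n₁)) = σ²·(k+1)/(k·n₁).
So n₁ = (1 + 1/k)·((z_{α/2} + z_β)/d)² = 1.667 × (2.802/0.38)².
n₁ = 1.667 × 54.37 = 90.6.
Round up: n₁ = 91, giving n₂ = ⌈1.5 × 91⌉ = ⌈136.5⌉ = 137.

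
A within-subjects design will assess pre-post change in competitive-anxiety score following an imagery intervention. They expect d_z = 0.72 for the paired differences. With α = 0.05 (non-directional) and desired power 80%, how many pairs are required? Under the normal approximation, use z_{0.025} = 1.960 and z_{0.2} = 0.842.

For a paired (one-sample on differences) test: n = ((z_{α/2} + z_β) / d)².
z_{α/2} + z_β = 1.960 + 0.842 = 2.802.
n = (2.802 / 0.72)² = 3.892² = 15.15.
Round up.

n = 16 pairs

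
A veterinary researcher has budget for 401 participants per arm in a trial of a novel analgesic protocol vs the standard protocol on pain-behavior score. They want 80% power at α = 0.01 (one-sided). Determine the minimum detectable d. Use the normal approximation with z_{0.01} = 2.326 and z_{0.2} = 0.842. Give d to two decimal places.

For two independent groups of n = 401 each: d_min = (z_{α} + z_β)·√(2/n).
z-sum = 2.326 + 0.842 = 3.168.
d_min = 3.168 × √(2/401) = 3.168 × 0.0706 = 0.224.

d_min ≈ 0.22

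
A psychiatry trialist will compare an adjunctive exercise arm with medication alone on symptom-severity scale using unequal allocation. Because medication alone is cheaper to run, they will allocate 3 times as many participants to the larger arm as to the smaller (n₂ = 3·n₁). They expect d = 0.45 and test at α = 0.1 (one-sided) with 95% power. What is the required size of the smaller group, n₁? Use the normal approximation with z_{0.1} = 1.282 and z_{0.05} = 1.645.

With allocation ratio k = n₂/n₁ = 3, Var(x̄₁−x̄₂) = σ²(1/n₁ + 1/(k·n₁)) = σ²·(k+1)/(k·n₁).
So n₁ = (1 + 1/k)·((z_{α} + z_β)/d)² = 1.333 × (2.927/0.45)².
n₁ = 1.333 × 42.31 = 56.4.
Round up: n₁ = 57, giving n₂ = 3 × 57 = 171.

n₁ = 57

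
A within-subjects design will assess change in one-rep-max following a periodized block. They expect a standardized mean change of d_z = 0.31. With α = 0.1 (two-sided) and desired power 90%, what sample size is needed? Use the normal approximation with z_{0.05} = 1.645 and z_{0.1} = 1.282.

n = 90 pairs

For a paired (one-sample on differences) test: n = ((z_{α/2} + z_β) / d)².
z_{α/2} + z_β = 1.645 + 1.282 = 2.927.
n = (2.927 / 0.31)² = 9.442² = 89.15.
Round up.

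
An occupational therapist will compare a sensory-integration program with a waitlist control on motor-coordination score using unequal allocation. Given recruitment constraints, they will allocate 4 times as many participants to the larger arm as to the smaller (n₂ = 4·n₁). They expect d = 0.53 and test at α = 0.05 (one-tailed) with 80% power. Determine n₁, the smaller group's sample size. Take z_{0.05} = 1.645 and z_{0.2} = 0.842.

With allocation ratio k = n₂/n₁ = 4, Var(x̄₁−x̄₂) = σ²(1/n₁ + 1/(k·n₁)) = σ²·(k+1)/(k·n₁).
So n₁ = (1 + 1/k)·((z_{α} + z_β)/d)² = 1.250 × (2.487/0.53)².
n₁ = 1.250 × 22.02 = 27.5.
Round up: n₁ = 28, giving n₂ = 4 × 28 = 112.

n₁ = 28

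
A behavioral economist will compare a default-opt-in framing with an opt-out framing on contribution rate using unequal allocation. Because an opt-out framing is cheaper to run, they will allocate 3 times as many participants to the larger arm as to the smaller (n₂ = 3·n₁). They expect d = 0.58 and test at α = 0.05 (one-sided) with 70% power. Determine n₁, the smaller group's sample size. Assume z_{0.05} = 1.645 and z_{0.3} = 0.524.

n₁ = 19

With allocation ratio k = n₂/n₁ = 3, Var(x̄₁−x̄₂) = σ²(1/n₁ + 1/(k·n₁)) = σ²·(k+1)/(k·n₁).
So n₁ = (1 + 1/k)·((z_{α} + z_β)/d)² = 1.333 × (2.169/0.58)².
n₁ = 1.333 × 13.99 = 18.6.
Round up: n₁ = 19, giving n₂ = 3 × 19 = 57.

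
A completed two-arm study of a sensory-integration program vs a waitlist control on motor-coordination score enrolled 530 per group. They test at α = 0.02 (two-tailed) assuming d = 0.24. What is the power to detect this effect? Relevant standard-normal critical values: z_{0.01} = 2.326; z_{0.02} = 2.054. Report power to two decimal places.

For two equal groups, power = Φ(d·√(n/2) − z_{α/2}).
d·√(n/2) = 0.24 × √(530/2) = 0.24 × 16.279 = 3.907.
z_β = 3.907 − 2.326 = 1.581.
Power = Φ(1.581) = 0.943.

power ≈ 0.94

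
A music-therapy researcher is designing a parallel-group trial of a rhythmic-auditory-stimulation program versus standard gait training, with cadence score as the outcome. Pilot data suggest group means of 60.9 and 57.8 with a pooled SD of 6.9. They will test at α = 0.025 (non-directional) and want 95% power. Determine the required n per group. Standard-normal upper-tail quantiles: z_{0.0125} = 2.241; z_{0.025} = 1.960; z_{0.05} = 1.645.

Cohen's d = |M₁ − M₂| / SD_pooled = |60.9 − 57.8| / 6.9 = 3.1 / 6.9 = 0.449.
For two independent groups with equal n: n = 2·((z_{α/2} + z_β) / d)².
z_{α/2} + z_β = 2.241 + 1.645 = 3.886.
n = 2 × (3.886 / 0.449)² = 2 × 8.655² = 2 × 74.91 = 149.8.
Round up to the next whole participant.

n = 150 per group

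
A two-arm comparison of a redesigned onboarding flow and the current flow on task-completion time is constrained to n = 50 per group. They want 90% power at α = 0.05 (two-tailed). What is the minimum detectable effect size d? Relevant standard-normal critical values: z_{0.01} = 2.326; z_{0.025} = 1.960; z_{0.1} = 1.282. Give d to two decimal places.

d_min ≈ 0.65

For two independent groups of n = 50 each: d_min = (z_{α/2} + z_β)·√(2/n).
z-sum = 1.960 + 1.282 = 3.242.
d_min = 3.242 × √(2/50) = 3.242 × 0.2000 = 0.648.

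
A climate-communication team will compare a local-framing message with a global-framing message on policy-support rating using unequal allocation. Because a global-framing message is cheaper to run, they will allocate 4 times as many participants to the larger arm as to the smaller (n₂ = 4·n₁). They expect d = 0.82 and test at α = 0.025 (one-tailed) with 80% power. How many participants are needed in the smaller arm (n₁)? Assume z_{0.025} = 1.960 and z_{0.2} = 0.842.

With allocation ratio k = n₂/n₁ = 4, Var(x̄₁−x̄₂) = σ²(1/n₁ + 1/(k·n₁)) = σ²·(k+1)/(k·n₁).
So n₁ = (1 + 1/k)·((z_{α} + z_β)/d)² = 1.250 × (2.802/0.82)².
n₁ = 1.250 × 11.68 = 14.6.
Round up: n₁ = 15, giving n₂ = 4 × 15 = 60.

n₁ = 15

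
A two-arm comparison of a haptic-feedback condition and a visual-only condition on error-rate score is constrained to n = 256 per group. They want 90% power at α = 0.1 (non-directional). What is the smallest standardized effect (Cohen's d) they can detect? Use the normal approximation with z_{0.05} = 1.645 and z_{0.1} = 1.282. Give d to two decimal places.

For two independent groups of n = 256 each: d_min = (z_{α/2} + z_β)·√(2/n).
z-sum = 1.645 + 1.282 = 2.927.
d_min = 2.927 × √(2/256) = 2.927 × 0.0884 = 0.259.

d_min ≈ 0.26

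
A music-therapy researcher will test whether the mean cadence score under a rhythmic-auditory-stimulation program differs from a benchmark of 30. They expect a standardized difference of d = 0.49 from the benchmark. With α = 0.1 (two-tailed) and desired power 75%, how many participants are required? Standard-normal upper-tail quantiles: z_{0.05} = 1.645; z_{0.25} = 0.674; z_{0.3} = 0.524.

n = 23

For a one-sample test: n = ((z_{α/2} + z_β) / d)².
z_{α/2} + z_β = 1.645 + 0.674 = 2.319.
n = (2.319 / 0.49)² = 4.733² = 22.40.
Round up.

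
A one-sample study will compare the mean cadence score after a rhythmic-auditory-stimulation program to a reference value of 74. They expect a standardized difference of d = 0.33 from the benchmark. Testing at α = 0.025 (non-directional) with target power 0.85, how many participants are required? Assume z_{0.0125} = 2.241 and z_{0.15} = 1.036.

For a one-sample test: n = ((z_{α/2} + z_β) / d)².
z_{α/2} + z_β = 2.241 + 1.036 = 3.277.
n = (3.277 / 0.33)² = 9.930² = 98.61.
Round up.

n = 99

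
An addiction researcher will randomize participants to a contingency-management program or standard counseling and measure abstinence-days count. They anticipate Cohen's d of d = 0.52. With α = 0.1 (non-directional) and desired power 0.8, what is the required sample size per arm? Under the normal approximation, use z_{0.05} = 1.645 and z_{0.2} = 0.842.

For two independent groups with equal n: n = 2·((z_{α/2} + z_β) / d)².
z_{α/2} + z_β = 1.645 + 0.842 = 2.487.
n = 2 × (2.487 / 0.52)² = 2 × 4.783² = 2 × 22.87 = 45.7.
Round up to the next whole participant.

n = 46 per group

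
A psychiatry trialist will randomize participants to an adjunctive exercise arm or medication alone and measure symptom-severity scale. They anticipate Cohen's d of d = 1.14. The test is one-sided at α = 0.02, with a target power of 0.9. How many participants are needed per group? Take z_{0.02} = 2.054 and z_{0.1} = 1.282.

For two independent groups with equal n: n = 2·((z_{α} + z_β) / d)².
z_{α} + z_β = 2.054 + 1.282 = 3.336.
n = 2 × (3.336 / 1.14)² = 2 × 2.926² = 2 × 8.56 = 17.1.
Round up to the next whole participant.

n = 18 per group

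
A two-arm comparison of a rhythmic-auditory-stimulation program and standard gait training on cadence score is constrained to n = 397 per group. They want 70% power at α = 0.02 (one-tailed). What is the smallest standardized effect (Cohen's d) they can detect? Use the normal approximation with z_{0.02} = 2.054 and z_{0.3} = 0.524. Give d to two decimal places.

For two independent groups of n = 397 each: d_min = (z_{α} + z_β)·√(2/n).
z-sum = 2.054 + 0.524 = 2.578.
d_min = 2.578 × √(2/397) = 2.578 × 0.0710 = 0.183.

d_min ≈ 0.18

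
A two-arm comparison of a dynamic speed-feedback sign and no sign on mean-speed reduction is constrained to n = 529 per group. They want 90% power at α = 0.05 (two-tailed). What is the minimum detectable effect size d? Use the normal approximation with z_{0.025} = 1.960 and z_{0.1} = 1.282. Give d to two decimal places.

d_min ≈ 0.20

For two independent groups of n = 529 each: d_min = (z_{α/2} + z_β)·√(2/n).
z-sum = 1.960 + 1.282 = 3.242.
d_min = 3.242 × √(2/529) = 3.242 × 0.0615 = 0.199.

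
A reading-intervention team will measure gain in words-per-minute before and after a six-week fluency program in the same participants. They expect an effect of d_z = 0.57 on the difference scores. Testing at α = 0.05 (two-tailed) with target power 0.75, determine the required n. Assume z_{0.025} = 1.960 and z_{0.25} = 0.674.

n = 22 pairs

For a paired (one-sample on differences) test: n = ((z_{α/2} + z_β) / d)².
z_{α/2} + z_β = 1.960 + 0.674 = 2.634.
n = (2.634 / 0.57)² = 4.621² = 21.35.
Round up.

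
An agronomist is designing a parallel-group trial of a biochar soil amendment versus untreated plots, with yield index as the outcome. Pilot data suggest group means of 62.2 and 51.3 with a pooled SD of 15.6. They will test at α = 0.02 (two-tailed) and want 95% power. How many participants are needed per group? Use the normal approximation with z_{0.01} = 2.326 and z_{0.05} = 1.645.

n = 65 per group

Cohen's d = |M₁ − M₂| / SD_pooled = |62.2 − 51.3| / 15.6 = 10.9 / 15.6 = 0.699.
For two independent groups with equal n: n = 2·((z_{α/2} + z_β) / d)².
z_{α/2} + z_β = 2.326 + 1.645 = 3.971.
n = 2 × (3.971 / 0.699)² = 2 × 5.681² = 2 × 32.27 = 64.5.
Round up to the next whole participant.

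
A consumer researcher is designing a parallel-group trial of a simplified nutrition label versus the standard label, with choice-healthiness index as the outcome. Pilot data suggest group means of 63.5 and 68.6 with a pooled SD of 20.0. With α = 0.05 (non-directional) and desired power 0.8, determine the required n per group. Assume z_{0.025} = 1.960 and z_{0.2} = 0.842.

n = 242 per group

Cohen's d = |M₁ − M₂| / SD_pooled = |63.5 − 68.6| / 20.0 = 5.1 / 20.0 = 0.255.
For two independent groups with equal n: n = 2·((z_{α/2} + z_β) / d)².
z_{α/2} + z_β = 1.960 + 0.842 = 2.802.
n = 2 × (2.802 / 0.255)² = 2 × 10.988² = 2 × 120.74 = 241.5.
Round up to the next whole participant.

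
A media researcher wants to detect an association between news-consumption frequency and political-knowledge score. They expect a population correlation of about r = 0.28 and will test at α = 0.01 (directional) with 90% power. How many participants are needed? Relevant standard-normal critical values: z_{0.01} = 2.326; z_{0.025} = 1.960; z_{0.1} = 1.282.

n = 161

Fisher's z: C = ½·ln((1+r)/(1−r)) = ½·ln(1.7778) = 0.2877.
n = ((z_{α} + z_β)/C)² + 3.
(2.326 + 1.282) / 0.2877 = 3.608 / 0.2877 = 12.541.
n = 12.541² + 3 = 157.27 + 3 = 160.3.
Round up.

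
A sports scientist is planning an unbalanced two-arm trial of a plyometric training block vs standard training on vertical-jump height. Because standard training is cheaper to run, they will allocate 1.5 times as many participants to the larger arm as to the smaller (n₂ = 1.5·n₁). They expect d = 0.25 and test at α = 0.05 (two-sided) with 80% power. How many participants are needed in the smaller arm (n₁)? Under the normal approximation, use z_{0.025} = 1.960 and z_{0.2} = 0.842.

n₁ = 210

With allocation ratio k = n₂/n₁ = 1.5, Var(x̄₁−x̄₂) = σ²(1/n₁ + 1/(k·n₁)) = σ²·(k+1)/(k·n₁).
So n₁ = (1 + 1/k)·((z_{α/2} + z_β)/d)² = 1.667 × (2.802/0.25)².
n₁ = 1.667 × 125.62 = 209.4.
Round up: n₁ = 210, giving n₂ = 1.5 × 210 = 315.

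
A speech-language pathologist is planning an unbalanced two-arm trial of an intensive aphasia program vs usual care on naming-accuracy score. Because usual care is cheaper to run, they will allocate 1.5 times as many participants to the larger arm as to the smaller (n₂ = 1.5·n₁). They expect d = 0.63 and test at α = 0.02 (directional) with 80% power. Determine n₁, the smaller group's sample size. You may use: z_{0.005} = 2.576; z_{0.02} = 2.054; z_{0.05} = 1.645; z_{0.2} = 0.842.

n₁ = 36

With allocation ratio k = n₂/n₁ = 1.5, Var(x̄₁−x̄₂) = σ²(1/n₁ + 1/(k·n₁)) = σ²·(k+1)/(k·n₁).
So n₁ = (1 + 1/k)·((z_{α} + z_β)/d)² = 1.667 × (2.896/0.63)².
n₁ = 1.667 × 21.13 = 35.2.
Round up: n₁ = 36, giving n₂ = 1.5 × 36 = 54.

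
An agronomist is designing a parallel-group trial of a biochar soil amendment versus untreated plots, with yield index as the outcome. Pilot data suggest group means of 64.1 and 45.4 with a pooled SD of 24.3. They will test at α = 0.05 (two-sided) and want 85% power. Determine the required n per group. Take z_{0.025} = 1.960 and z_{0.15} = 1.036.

Cohen's d = |M₁ − M₂| / SD_pooled = |64.1 − 45.4| / 24.3 = 18.7 / 24.3 = 0.770.
For two independent groups with equal n: n = 2·((z_{α/2} + z_β) / d)².
z_{α/2} + z_β = 1.960 + 1.036 = 2.996.
n = 2 × (2.996 / 0.770)² = 2 × 3.891² = 2 × 15.14 = 30.3.
Round up to the next whole participant.

n = 31 per group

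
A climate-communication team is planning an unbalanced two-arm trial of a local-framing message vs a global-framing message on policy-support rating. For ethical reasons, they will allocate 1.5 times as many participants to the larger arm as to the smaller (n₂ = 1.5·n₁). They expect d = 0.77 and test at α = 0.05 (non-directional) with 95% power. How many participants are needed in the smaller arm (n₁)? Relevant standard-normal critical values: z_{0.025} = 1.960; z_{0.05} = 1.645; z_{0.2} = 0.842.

With allocation ratio k = n₂/n₁ = 1.5, Var(x̄₁−x̄₂) = σ²(1/n₁ + 1/(k·n₁)) = σ²·(k+1)/(k·n₁).
So n₁ = (1 + 1/k)·((z_{α/2} + z_β)/d)² = 1.667 × (3.605/0.77)².
n₁ = 1.667 × 21.92 = 36.5.
Round up: n₁ = 37, giving n₂ = ⌈1.5 × 37⌉ = ⌈55.5⌉ = 56.

n₁ = 37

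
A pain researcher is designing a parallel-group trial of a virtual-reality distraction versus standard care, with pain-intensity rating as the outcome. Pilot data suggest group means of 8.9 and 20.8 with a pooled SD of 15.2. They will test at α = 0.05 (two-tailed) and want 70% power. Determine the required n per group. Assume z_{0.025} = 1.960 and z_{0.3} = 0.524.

Cohen's d = |M₁ − M₂| / SD_pooled = |8.9 − 20.8| / 15.2 = 11.9 / 15.2 = 0.783.
For two independent groups with equal n: n = 2·((z_{α/2} + z_β) / d)².
z_{α/2} + z_β = 1.960 + 0.524 = 2.484.
n = 2 × (2.484 / 0.783)² = 2 × 3.172² = 2 × 10.06 = 20.1.
Round up to the next whole participant.

n = 21 per group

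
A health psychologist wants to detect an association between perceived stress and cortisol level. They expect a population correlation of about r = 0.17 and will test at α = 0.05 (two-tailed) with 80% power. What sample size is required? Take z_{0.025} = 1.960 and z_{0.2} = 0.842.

Fisher's z: C = ½·ln((1+r)/(1−r)) = ½·ln(1.4096) = 0.1717.
n = ((z_{α/2} + z_β)/C)² + 3.
(1.960 + 0.842) / 0.1717 = 2.802 / 0.1717 = 16.319.
n = 16.319² + 3 = 266.32 + 3 = 269.3.
Round up.

n = 270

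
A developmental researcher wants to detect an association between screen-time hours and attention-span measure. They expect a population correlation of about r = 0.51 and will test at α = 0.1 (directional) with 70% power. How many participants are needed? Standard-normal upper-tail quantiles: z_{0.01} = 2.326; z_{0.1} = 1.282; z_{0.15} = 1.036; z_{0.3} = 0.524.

n = 14

Fisher's z: C = ½·ln((1+r)/(1−r)) = ½·ln(3.0816) = 0.5627.
n = ((z_{α} + z_β)/C)² + 3.
(1.282 + 0.524) / 0.5627 = 1.806 / 0.5627 = 3.210.
n = 3.210² + 3 = 10.30 + 3 = 13.3.
Round up.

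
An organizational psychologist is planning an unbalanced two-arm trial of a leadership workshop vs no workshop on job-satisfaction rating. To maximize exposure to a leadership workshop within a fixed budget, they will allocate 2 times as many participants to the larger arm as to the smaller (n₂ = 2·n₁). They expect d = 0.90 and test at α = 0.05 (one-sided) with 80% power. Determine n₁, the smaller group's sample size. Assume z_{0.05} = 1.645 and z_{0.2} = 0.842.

With allocation ratio k = n₂/n₁ = 2, Var(x̄₁−x̄₂) = σ²(1/n₁ + 1/(k·n₁)) = σ²·(k+1)/(k·n₁).
So n₁ = (1 + 1/k)·((z_{α} + z_β)/d)² = 1.500 × (2.487/0.90)².
n₁ = 1.500 × 7.64 = 11.5.
Round up: n₁ = 12, giving n₂ = 2 × 12 = 24.

n₁ = 12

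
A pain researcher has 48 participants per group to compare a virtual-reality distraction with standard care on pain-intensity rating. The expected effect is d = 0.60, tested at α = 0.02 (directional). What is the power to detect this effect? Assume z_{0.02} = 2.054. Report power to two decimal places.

power ≈ 0.81

For two equal groups, power = Φ(d·√(n/2) − z_{α}).
d·√(n/2) = 0.60 × √(48/2) = 0.60 × 4.899 = 2.939.
z_β = 2.939 − 2.054 = 0.885.
Power = Φ(0.885) = 0.812.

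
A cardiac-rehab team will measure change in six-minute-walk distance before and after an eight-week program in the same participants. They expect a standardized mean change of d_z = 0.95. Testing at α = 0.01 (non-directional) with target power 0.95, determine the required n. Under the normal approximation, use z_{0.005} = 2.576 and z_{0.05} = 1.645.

For a paired (one-sample on differences) test: n = ((z_{α/2} + z_β) / d)².
z_{α/2} + z_β = 2.576 + 1.645 = 4.221.
n = (4.221 / 0.95)² = 4.443² = 19.74.
Round up.

n = 20 pairs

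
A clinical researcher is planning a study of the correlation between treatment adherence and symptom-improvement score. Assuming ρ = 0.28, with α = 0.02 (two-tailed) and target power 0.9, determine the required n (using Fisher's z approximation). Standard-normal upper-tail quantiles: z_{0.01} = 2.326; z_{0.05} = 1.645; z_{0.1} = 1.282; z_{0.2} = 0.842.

Fisher's z: C = ½·ln((1+r)/(1−r)) = ½·ln(1.7778) = 0.2877.
n = ((z_{α/2} + z_β)/C)² + 3.
(2.326 + 1.282) / 0.2877 = 3.608 / 0.2877 = 12.541.
n = 12.541² + 3 = 157.27 + 3 = 160.3.
Round up.

n = 161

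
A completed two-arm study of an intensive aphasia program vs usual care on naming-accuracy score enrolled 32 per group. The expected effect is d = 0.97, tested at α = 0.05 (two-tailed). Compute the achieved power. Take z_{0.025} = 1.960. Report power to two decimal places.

power ≈ 0.97

For two equal groups, power = Φ(d·√(n/2) − z_{α/2}).
d·√(n/2) = 0.97 × √(32/2) = 0.97 × 4.000 = 3.880.
z_β = 3.880 − 1.960 = 1.920.
Power = Φ(1.920) = 0.973.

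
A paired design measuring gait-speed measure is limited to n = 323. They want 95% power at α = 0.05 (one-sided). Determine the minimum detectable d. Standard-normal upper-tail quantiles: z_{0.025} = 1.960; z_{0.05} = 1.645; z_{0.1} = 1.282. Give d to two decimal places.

d_min ≈ 0.18

For a single sample (or paired design) of n = 323: d_min = (z_{α} + z_β)/√n.
z-sum = 1.645 + 1.645 = 3.290.
d_min = 3.290 / √323 = 3.290 / 17.972 = 0.183.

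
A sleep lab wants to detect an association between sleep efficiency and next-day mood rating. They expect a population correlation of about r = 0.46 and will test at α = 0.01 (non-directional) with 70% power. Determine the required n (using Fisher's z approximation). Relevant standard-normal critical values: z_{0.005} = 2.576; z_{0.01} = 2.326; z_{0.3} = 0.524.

Fisher's z: C = ½·ln((1+r)/(1−r)) = ½·ln(2.7037) = 0.4973.
n = ((z_{α/2} + z_β)/C)² + 3.
(2.576 + 0.524) / 0.4973 = 3.100 / 0.4973 = 6.234.
n = 6.234² + 3 = 38.86 + 3 = 41.9.
Round up.

n = 42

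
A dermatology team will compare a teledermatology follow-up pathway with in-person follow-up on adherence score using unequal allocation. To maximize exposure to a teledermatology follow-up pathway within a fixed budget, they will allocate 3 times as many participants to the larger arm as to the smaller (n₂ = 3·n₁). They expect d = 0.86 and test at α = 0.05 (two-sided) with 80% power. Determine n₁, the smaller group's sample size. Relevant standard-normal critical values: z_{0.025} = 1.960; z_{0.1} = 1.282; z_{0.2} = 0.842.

n₁ = 15

With allocation ratio k = n₂/n₁ = 3, Var(x̄₁−x̄₂) = σ²(1/n₁ + 1/(k·n₁)) = σ²·(k+1)/(k·n₁).
So n₁ = (1 + 1/k)·((z_{α/2} + z_β)/d)² = 1.333 × (2.802/0.86)².
n₁ = 1.333 × 10.62 = 14.2.
Round up: n₁ = 15, giving n₂ = 3 × 15 = 45.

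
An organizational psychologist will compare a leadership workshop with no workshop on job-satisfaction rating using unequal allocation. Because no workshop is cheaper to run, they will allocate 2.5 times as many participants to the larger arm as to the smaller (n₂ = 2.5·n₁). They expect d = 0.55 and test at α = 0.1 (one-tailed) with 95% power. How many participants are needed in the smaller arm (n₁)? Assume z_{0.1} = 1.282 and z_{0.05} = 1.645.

With allocation ratio k = n₂/n₁ = 2.5, Var(x̄₁−x̄₂) = σ²(1/n₁ + 1/(k·n₁)) = σ²·(k+1)/(k·n₁).
So n₁ = (1 + 1/k)·((z_{α} + z_β)/d)² = 1.400 × (2.927/0.55)².
n₁ = 1.400 × 28.32 = 39.7.
Round up: n₁ = 40, giving n₂ = 2.5 × 40 = 100.

n₁ = 40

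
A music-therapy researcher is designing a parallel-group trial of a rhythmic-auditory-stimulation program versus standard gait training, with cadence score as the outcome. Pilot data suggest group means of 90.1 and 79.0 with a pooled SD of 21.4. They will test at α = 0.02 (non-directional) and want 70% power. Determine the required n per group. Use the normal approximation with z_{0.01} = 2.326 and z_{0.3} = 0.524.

n = 61 per group

Cohen's d = |M₁ − M₂| / SD_pooled = |90.1 − 79.0| / 21.4 = 11.1 / 21.4 = 0.519.
For two independent groups with equal n: n = 2·((z_{α/2} + z_β) / d)².
z_{α/2} + z_β = 2.326 + 0.524 = 2.850.
n = 2 × (2.850 / 0.519)² = 2 × 5.491² = 2 × 30.15 = 60.3.
Round up to the next whole participant.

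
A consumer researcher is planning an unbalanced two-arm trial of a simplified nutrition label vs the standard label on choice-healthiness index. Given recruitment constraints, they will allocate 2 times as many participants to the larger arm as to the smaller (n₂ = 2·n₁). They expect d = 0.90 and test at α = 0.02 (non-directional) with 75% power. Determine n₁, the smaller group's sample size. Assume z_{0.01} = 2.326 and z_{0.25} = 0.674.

With allocation ratio k = n₂/n₁ = 2, Var(x̄₁−x̄₂) = σ²(1/n₁ + 1/(k·n₁)) = σ²·(k+1)/(k·n₁).
So n₁ = (1 + 1/k)·((z_{α/2} + z_β)/d)² = 1.500 × (3.000/0.90)².
n₁ = 1.500 × 11.11 = 16.7.
Round up: n₁ = 17, giving n₂ = 2 × 17 = 34.

n₁ = 17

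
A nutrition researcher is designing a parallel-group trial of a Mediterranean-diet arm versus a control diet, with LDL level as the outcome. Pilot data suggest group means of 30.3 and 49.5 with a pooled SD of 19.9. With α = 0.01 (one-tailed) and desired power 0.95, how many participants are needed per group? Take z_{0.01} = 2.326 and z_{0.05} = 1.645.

Cohen's d = |M₁ − M₂| / SD_pooled = |30.3 − 49.5| / 19.9 = 19.2 / 19.9 = 0.965.
For two independent groups with equal n: n = 2·((z_{α} + z_β) / d)².
z_{α} + z_β = 2.326 + 1.645 = 3.971.
n = 2 × (3.971 / 0.965)² = 2 × 4.115² = 2 × 16.93 = 33.9.
Round up to the next whole participant.

n = 34 per group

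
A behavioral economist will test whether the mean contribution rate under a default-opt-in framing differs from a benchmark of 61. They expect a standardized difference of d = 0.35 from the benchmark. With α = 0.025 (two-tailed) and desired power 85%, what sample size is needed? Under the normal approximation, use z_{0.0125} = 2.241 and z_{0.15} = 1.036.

For a one-sample test: n = ((z_{α/2} + z_β) / d)².
z_{α/2} + z_β = 2.241 + 1.036 = 3.277.
n = (3.277 / 0.35)² = 9.363² = 87.66.
Round up.

n = 88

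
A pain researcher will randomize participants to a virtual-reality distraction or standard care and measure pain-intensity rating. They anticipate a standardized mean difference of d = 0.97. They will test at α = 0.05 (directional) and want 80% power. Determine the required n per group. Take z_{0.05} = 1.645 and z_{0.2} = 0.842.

n = 14 per group

For two independent groups with equal n: n = 2·((z_{α} + z_β) / d)².
z_{α} + z_β = 1.645 + 0.842 = 2.487.
n = 2 × (2.487 / 0.97)² = 2 × 2.564² = 2 × 6.57 = 13.1.
Round up to the next whole participant.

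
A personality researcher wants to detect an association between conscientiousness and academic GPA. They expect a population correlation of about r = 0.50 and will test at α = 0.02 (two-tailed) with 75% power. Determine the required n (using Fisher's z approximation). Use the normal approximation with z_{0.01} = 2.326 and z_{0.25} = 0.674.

Fisher's z: C = ½·ln((1+r)/(1−r)) = ½·ln(3.0000) = 0.5493.
n = ((z_{α/2} + z_β)/C)² + 3.
(2.326 + 0.674) / 0.5493 = 3.000 / 0.5493 = 5.461.
n = 5.461² + 3 = 29.83 + 3 = 32.8.
Round up.

n = 33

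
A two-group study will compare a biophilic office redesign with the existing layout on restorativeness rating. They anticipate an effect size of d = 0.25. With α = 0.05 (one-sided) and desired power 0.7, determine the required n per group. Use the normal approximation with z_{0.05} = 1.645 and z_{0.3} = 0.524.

For two independent groups with equal n: n = 2·((z_{α} + z_β) / d)².
z_{α} + z_β = 1.645 + 0.524 = 2.169.
n = 2 × (2.169 / 0.25)² = 2 × 8.676² = 2 × 75.27 = 150.5.
Round up to the next whole participant.

n = 151 per group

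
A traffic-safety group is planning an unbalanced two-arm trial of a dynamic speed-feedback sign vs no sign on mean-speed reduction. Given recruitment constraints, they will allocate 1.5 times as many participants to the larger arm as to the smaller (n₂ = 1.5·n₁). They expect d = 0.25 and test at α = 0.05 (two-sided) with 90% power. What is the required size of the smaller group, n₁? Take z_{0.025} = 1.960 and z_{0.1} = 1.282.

n₁ = 281

With allocation ratio k = n₂/n₁ = 1.5, Var(x̄₁−x̄₂) = σ²(1/n₁ + 1/(k·n₁)) = σ²·(k+1)/(k·n₁).
So n₁ = (1 + 1/k)·((z_{α/2} + z_β)/d)² = 1.667 × (3.242/0.25)².
n₁ = 1.667 × 168.17 = 280.3.
Round up: n₁ = 281, giving n₂ = ⌈1.5 × 281⌉ = ⌈421.5⌉ = 422.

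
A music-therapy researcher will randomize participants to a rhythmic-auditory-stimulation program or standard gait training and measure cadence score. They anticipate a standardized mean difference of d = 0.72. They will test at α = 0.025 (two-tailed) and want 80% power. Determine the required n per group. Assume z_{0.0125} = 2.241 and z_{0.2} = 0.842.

For two independent groups with equal n: n = 2·((z_{α/2} + z_β) / d)².
z_{α/2} + z_β = 2.241 + 0.842 = 3.083.
n = 2 × (3.083 / 0.72)² = 2 × 4.282² = 2 × 18.34 = 36.7.
Round up to the next whole participant.

n = 37 per group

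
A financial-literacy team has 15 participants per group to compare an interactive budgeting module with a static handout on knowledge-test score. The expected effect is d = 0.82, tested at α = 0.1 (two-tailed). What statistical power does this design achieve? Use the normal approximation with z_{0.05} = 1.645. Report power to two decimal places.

power ≈ 0.73

For two equal groups, power = Φ(d·√(n/2) − z_{α/2}).
d·√(n/2) = 0.82 × √(15/2) = 0.82 × 2.739 = 2.246.
z_β = 2.246 − 1.645 = 0.601.
Power = Φ(0.601) = 0.726.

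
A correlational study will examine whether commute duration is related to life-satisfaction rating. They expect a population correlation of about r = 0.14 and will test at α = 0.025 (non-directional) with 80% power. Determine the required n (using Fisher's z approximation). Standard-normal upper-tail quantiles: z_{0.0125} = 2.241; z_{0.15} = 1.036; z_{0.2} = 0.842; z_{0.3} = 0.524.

n = 482

Fisher's z: C = ½·ln((1+r)/(1−r)) = ½·ln(1.3256) = 0.1409.
n = ((z_{α/2} + z_β)/C)² + 3.
(2.241 + 0.842) / 0.1409 = 3.083 / 0.1409 = 21.881.
n = 21.881² + 3 = 478.77 + 3 = 481.8.
Round up.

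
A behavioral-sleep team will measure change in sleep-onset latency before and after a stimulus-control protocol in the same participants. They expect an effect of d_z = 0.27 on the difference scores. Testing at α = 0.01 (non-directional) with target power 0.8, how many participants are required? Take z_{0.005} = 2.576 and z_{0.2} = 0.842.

n = 161 pairs

For a paired (one-sample on differences) test: n = ((z_{α/2} + z_β) / d)².
z_{α/2} + z_β = 2.576 + 0.842 = 3.418.
n = (3.418 / 0.27)² = 12.659² = 160.26.
Round up.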